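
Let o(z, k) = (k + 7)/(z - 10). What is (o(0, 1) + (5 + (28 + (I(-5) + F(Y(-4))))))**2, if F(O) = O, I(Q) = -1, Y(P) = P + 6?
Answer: 27556/25 ≈ 1102.2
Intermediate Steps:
Y(P) = 6 + P
o(z, k) = (7 + k)/(-10 + z)
(o(0, 1) + (5 + (28 + (I(-5) + F(Y(-4))))))**2 = ((7 + 1)/(-10 + 0) + (5 + (28 + (-1 + (6 - 4)))))**2 = (8/(-10) + (5 + (28 + (-1 + 2))))**2 = (-1/10*8 + (5 + (28 + 1)))**2 = (-4/5 + (5 + 29))**2 = (-4/5 + 34)**2 = (166/5)**2 = 27556/25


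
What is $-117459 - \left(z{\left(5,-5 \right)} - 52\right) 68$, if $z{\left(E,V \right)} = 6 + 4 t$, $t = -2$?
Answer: $-113787$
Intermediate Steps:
$z{\left(E,V \right)} = -2$ ($z{\left(E,V \right)} = 6 + 4 \left(-2\right) = 6 - 8 = -2$)
$-117459 - \left(z{\left(5,-5 \right)} - 52\right) 68 = -117459 - \left(-2 - 52\right) 68 = -117459 - \left(-54\right) 68 = -117459 - -3672 = -117459 + 3672 = -113787$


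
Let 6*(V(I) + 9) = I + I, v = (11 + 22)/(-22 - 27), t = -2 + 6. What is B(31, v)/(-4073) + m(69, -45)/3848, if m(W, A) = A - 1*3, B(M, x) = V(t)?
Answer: -62251/5877339 ≈ -0.010592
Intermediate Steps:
t = 4
v = -33/49 (v = 33/(-49) = 33*(-1/49) = -33/49 ≈ -0.67347)
V(I) = -9 + I/3 (V(I) = -9 + (I + I)/6 = -9 + (2*I)/6 = -9 + I/3)
B(M, x) = -23/3 (B(M, x) = -9 + (⅓)*4 = -9 + 4/3 = -23/3)
m(W, A) = -3 + A (m(W, A) = A - 3 = -3 + A)
B(31, v)/(-4073) + m(69, -45)/3848 = -23/3/(-4073) + (-3 - 45)/3848 = -23/3*(-1/4073) - 48*1/3848 = 23/12219 - 6/481 = -62251/5877339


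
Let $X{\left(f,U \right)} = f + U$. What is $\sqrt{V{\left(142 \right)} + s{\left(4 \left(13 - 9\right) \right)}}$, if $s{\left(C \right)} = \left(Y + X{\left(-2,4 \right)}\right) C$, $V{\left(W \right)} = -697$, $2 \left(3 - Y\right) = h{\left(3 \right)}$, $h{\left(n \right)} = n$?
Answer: $i \sqrt{641} \approx 25.318 i$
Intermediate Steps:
$Y = \frac{3}{2}$ ($Y = 3 - \frac{3}{2} = \frac{3}{2} \approx 1.5$)
$X{\left(f,U \right)} = U + f$
$s{\left(C \right)} = \frac{7 C}{2}$ ($s{\left(C \right)} = \left(\frac{3}{2} + \left(4 - 2\right)\right) C = \left(\frac{3}{2} + 2\right) C = \frac{7 C}{2}$)
$\sqrt{V{\left(142 \right)} + s{\left(4 \left(13 - 9\right) \right)}} = \sqrt{-697 + \frac{7 \cdot 4 \left(13 - 9\right)}{2}} = \sqrt{-697 + \frac{7 \cdot 4 \cdot 4}{2}} = \sqrt{-697 + \frac{7}{2} \cdot 16} = \sqrt{-697 + 56} = \sqrt{-641} = i \sqrt{641}$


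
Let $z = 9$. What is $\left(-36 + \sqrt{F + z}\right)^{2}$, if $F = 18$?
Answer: $1323 - 216 \sqrt{3} \approx 948.88$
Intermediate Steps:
$\left(-36 + \sqrt{F + z}\right)^{2} = \left(-36 + \sqrt{18 + 9}\right)^{2} = \left(-36 + \sqrt{27}\right)^{2} = \left(-36 + 3 \sqrt{3}\right)^{2}$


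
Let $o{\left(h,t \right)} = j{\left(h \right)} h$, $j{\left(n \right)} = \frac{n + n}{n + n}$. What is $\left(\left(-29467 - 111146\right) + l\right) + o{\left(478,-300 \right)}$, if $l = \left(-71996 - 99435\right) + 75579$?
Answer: $-235987$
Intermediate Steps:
$l = -95852$ ($l = -171431 + 75579 = -95852$)
$j{\left(n \right)} = 1$ ($j{\left(n \right)} = \frac{2 n}{2 n} = 2 n \frac{1}{2 n} = 1$)
$o{\left(h,t \right)} = h$ ($o{\left(h,t \right)} = 1 h = h$)
$\left(\left(-29467 - 111146\right) + l\right) + o{\left(478,-300 \right)} = \left(\left(-29467 - 111146\right) - 95852\right) + 478 = \left(-140613 - 95852\right) + 478 = -236465 + 478 = -235987$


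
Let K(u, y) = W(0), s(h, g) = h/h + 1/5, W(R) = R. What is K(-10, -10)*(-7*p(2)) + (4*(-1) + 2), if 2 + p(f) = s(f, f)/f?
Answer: -2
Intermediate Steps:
s(h, g) = 6/5 (s(h, g) = 1 + 1*(⅕) = 1 + ⅕ = 6/5)
K(u, y) = 0
p(f) = -2 + 6/(5*f)
K(-10, -10)*(-7*p(2)) + (4*(-1) + 2) = 0*(-7*(-2 + (6/5)/2)) + (4*(-1) + 2) = 0*(-7*(-2 + (6/5)*(½))) + (-4 + 2) = 0*(-7*(-2 + ⅗)) - 2 = 0*(-7*(-7/5)) - 2 = 0*(49/5) - 2 = 0 - 2 = -2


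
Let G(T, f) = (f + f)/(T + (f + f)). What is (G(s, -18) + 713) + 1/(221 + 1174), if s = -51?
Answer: 28861184/40455 ≈ 713.41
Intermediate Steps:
G(T, f) = 2*f/(T + 2*f) (G(T, f) = (2*f)/(T + 2*f) = 2*f/(T + 2*f))
(G(s, -18) + 713) + 1/(221 + 1174) = (2*(-18)/(-51 + 2*(-18)) + 713) + 1/(221 + 1174) = (2*(-18)/(-51 - 36) + 713) + 1/1395 = (2*(-18)/(-87) + 713) + 1/1395 = (2*(-18)*(-1/87) + 713) + 1/1395 = (12/29 + 713) + 1/1395 = 20689/29 + 1/1395 = 28861184/40455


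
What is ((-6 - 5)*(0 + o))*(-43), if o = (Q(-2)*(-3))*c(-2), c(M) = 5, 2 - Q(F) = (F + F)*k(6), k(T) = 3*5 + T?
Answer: -610170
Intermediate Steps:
k(T) = 15 + T
Q(F) = 2 - 42*F (Q(F) = 2 - (F + F)*(15 + 6) = 2 - 2*F*21 = 2 - 42*F)
o = -1290 (o = ((2 - 42*(-2))*(-3))*5 = ((2 + 84)*(-3))*5 = (86*(-3))*5 = -258*5 = -1290)
((-6 - 5)*(0 + o))*(-43) = ((-6 - 5)*(0 - 1290))*(-43) = -11*(-1290)*(-43) = 14190*(-43) = -610170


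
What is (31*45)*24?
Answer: 33480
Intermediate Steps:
(31*45)*24 = 1395*24 = 33480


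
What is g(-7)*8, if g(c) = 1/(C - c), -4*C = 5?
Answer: 32/23 ≈ 1.3913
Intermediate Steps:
C = -5/4 (C = -1/4*5 = -5/4 ≈ -1.2500)
g(c) = 1/(-5/4 - c)
g(-7)*8 = -4/(5 + 4*(-7))*8 = -4/(5 - 28)*8 = -4/(-23)*8 = -4*(-1/23)*8 = (4/23)*8 = 32/23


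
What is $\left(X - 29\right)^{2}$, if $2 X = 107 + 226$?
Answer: $\frac{75625}{4} \approx 18906.0$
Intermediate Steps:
$X = \frac{333}{2}$ ($X = \frac{107 + 226}{2} = \frac{1}{2} \cdot 333 = \frac{333}{2} \approx 166.5$)
$\left(X - 29\right)^{2} = \left(\frac{333}{2} - 29\right)^{2} = \left(\frac{275}{2}\right)^{2} = \frac{75625}{4}$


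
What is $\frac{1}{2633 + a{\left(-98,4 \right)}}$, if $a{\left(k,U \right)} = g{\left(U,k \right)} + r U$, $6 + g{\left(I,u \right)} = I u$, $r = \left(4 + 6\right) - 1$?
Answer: $\frac{1}{2271} \approx 0.00044033$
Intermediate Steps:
$r = 9$ ($r = 10 - 1 = 9$)
$g{\left(I,u \right)} = -6 + I u$
$a{\left(k,U \right)} = -6 + 9 U + U k$ ($a{\left(k,U \right)} = \left(-6 + U k\right) + 9 U = -6 + 9 U + U k$)
$\frac{1}{2633 + a{\left(-98,4 \right)}} = \frac{1}{2633 + \left(-6 + 9 \cdot 4 + 4 \left(-98\right)\right)} = \frac{1}{2633 - 362} = \frac{1}{2271}$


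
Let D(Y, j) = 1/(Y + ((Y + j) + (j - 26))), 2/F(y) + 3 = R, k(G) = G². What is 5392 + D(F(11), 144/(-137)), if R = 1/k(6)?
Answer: 2327593117/431678 ≈ 5392.0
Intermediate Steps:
R = 1/36 (R = 1/(6²) = 1/36 ≈ 0.027778)
F(y) = -72/107 (F(y) = 2/(-3 + 1/36) = 2/(-107/36) = 2*(-36/107) = -72/107)
D(Y, j) = 1/(-26 + 2*Y + 2*j) (D(Y, j) = 1/(Y + ((Y + j) + (-26 + j))) = 1/(Y + (-26 + Y + 2*j)) = 1/(-26 + 2*Y + 2*j))
5392 + D(F(11), 144/(-137)) = 5392 + 1/(2*(-13 - 72/107 + 144/(-137))) = 5392 + 1/(2*(-13 - 72/107 + 144*(-1/137))) = 5392 + 1/(2*(-13 - 72/107 - 144/137)) = 5392 + 1/(2*(-215839/14659)) = 5392 + (½)*(-14659/215839) = 5392 - 14659/431678 = 2327593117/431678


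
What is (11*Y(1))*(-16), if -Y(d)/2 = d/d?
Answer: 352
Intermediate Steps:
Y(d) = -2 (Y(d) = -2*d/d = -2*1 = -2)
(11*Y(1))*(-16) = (11*(-2))*(-16) = -22*(-16) = 352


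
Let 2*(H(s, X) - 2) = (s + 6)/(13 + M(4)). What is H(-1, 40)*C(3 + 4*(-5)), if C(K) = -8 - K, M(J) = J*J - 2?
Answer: 113/6 ≈ 18.833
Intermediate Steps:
M(J) = -2 + J**2 (M(J) = J**2 - 2 = -2 + J**2)
H(s, X) = 19/9 + s/54 (H(s, X) = 2 + ((s + 6)/(13 + (-2 + 4**2)))/2 = 2 + ((6 + s)/(13 + (-2 + 16)))/2 = 2 + ((6 + s)/(13 + 14))/2 = 2 + ((6 + s)/27)/2 = 2 + ((6 + s)*(1/27))/2 = 2 + (2/9 + s/27)/2 = 2 + (1/9 + s/54) = 19/9 + s/54)
H(-1, 40)*C(3 + 4*(-5)) = (19/9 + (1/54)*(-1))*(-8 - (3 + 4*(-5))) = (19/9 - 1/54)*(-8 - (3 - 20)) = 113*(-8 - 1*(-17))/54 = 113*(-8 + 17)/54 = (113/54)*9 = 113/6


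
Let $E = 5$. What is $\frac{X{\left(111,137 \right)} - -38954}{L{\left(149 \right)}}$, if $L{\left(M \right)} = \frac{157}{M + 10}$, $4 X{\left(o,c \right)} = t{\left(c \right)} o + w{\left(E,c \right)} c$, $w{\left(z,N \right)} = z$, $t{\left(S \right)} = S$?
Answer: $\frac{6825393}{157} \approx 43474.0$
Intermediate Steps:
$X{\left(o,c \right)} = \frac{5 c}{4} + \frac{c o}{4}$ ($X{\left(o,c \right)} = \frac{c o + 5 c}{4} = \frac{5 c + c o}{4} = \frac{5 c}{4} + \frac{c o}{4}$)
$L{\left(M \right)} = \frac{157}{10 + M}$
$\frac{X{\left(111,137 \right)} - -38954}{L{\left(149 \right)}} = \frac{\frac{1}{4} \cdot 137 \left(5 + 111\right) - -38954}{157 \frac{1}{10 + 149}} = \frac{\frac{1}{4} \cdot 137 \cdot 116 + 38954}{157 \cdot \frac{1}{159}} = \frac{3973 + 38954}{157 \cdot \frac{1}{159}} = \frac{42927}{\frac{157}{159}} = 42927 \cdot \frac{159}{157} = \frac{6825393}{157}$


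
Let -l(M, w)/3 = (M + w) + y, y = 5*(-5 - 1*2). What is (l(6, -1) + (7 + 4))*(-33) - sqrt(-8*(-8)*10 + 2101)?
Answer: -3333 - sqrt(2741) ≈ -3385.4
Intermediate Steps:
y = -35 (y = 5*(-5 - 2) = 5*(-7) = -35)
l(M, w) = 105 - 3*M - 3*w (l(M, w) = -3*((M + w) - 35) = -3*(-35 + M + w) = 105 - 3*M - 3*w)
(l(6, -1) + (7 + 4))*(-33) - sqrt(-8*(-8)*10 + 2101) = ((105 - 3*6 - 3*(-1)) + (7 + 4))*(-33) - sqrt(-8*(-8)*10 + 2101) = ((105 - 18 + 3) + 11)*(-33) - sqrt(64*10 + 2101) = (90 + 11)*(-33) - sqrt(640 + 2101) = 101*(-33) - sqrt(2741) = -3333 - sqrt(2741)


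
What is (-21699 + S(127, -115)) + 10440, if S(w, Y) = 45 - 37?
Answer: -11251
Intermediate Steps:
S(w, Y) = 8
(-21699 + S(127, -115)) + 10440 = (-21699 + 8) + 10440 = -21691 + 10440 = -11251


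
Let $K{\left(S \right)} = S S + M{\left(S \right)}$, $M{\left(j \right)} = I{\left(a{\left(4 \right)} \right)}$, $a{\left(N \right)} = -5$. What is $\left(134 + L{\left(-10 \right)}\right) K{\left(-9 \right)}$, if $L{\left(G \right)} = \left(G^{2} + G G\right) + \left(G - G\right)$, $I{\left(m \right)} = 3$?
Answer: $28056$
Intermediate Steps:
$M{\left(j \right)} = 3$
$K{\left(S \right)} = 3 + S^{2}$ ($K{\left(S \right)} = S S + 3 = S^{2} + 3 = 3 + S^{2}$)
$L{\left(G \right)} = 2 G^{2}$ ($L{\left(G \right)} = \left(G^{2} + G^{2}\right) + 0 = 2 G^{2} + 0 = 2 G^{2}$)
$\left(134 + L{\left(-10 \right)}\right) K{\left(-9 \right)} = \left(134 + 2 \left(-10\right)^{2}\right) \left(3 + \left(-9\right)^{2}\right) = \left(134 + 2 \cdot 100\right) \left(3 + 81\right) = \left(134 + 200\right) 84 = 334 \cdot 84 = 28056$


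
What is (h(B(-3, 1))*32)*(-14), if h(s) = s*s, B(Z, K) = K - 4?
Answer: -4032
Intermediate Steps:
B(Z, K) = -4 + K
h(s) = s²
(h(B(-3, 1))*32)*(-14) = ((-4 + 1)²*32)*(-14) = ((-3)²*32)*(-14) = (9*32)*(-14) = 288*(-14) = -4032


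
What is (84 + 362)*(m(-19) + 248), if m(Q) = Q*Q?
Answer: 271614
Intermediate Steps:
m(Q) = Q²
(84 + 362)*(m(-19) + 248) = (84 + 362)*((-19)² + 248) = 446*(361 + 248) = 446*609 = 271614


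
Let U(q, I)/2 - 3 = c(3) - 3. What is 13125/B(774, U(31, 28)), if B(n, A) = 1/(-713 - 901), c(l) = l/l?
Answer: -21183750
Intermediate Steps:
c(l) = 1
U(q, I) = 2 (U(q, I) = 6 + 2*(1 - 3) = 6 + 2*(-2) = 6 - 4 = 2)
B(n, A) = -1/1614 (B(n, A) = 1/(-1614) = -1/1614)
13125/B(774, U(31, 28)) = 13125/(-1/1614) = 13125*(-1614) = -21183750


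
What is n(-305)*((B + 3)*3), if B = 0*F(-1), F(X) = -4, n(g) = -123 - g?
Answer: 1638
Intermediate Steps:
B = 0 (B = 0*(-4) = 0)
n(-305)*((B + 3)*3) = (-123 - 1*(-305))*((0 + 3)*3) = (-123 + 305)*(3*3) = 182*9 = 1638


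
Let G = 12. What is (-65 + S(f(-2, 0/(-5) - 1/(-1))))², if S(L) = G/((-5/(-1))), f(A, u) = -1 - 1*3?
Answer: 97969/25 ≈ 3918.8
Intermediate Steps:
f(A, u) = -4 (f(A, u) = -1 - 3 = -4)
S(L) = 12/5 (S(L) = 12/((-5/(-1))) = 12/((-5*(-1))) = 12/5)
(-65 + S(f(-2, 0/(-5) - 1/(-1))))² = (-65 + 12/5)² = (-313/5)² = 97969/25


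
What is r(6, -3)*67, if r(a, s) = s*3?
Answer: -603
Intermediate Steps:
r(a, s) = 3*s
r(6, -3)*67 = (3*(-3))*67 = -9*67 = -603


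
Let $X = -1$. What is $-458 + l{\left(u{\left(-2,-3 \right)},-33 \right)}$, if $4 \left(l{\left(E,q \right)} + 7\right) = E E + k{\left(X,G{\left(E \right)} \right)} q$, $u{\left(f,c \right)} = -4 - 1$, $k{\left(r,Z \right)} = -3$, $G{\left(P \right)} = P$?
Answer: $-434$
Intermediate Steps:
$u{\left(f,c \right)} = -5$
$l{\left(E,q \right)} = -7 - \frac{3 q}{4} + \frac{E^{2}}{4}$ ($l{\left(E,q \right)} = -7 + \frac{E E - 3 q}{4} = -7 + \frac{E^{2} - 3 q}{4} = -7 + \left(- \frac{3 q}{4} + \frac{E^{2}}{4}\right) = -7 - \frac{3 q}{4} + \frac{E^{2}}{4}$)
$-458 + l{\left(u{\left(-2,-3 \right)},-33 \right)} = -458 - \left(- \frac{71}{4} - \frac{25}{4}\right) = -458 + \left(-7 + \frac{99}{4} + \frac{1}{4} \cdot 25\right) = -458 + \left(-7 + \frac{99}{4} + \frac{25}{4}\right) = -458 + 24 = -434$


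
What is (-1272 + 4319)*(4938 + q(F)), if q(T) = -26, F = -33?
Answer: 14966864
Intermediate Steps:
(-1272 + 4319)*(4938 + q(F)) = (-1272 + 4319)*(4938 - 26) = 3047*4912 = 14966864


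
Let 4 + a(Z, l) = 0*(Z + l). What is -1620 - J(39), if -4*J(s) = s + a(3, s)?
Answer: -6445/4 ≈ -1611.3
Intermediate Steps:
a(Z, l) = -4 (a(Z, l) = -4 + 0*(Z + l) = -4 + 0 = -4)
J(s) = 1 - s/4 (J(s) = -(s - 4)/4 = -(-4 + s)/4 = 1 - s/4)
-1620 - J(39) = -1620 - (1 - ¼*39) = -1620 - (1 - 39/4) = -1620 - 1*(-35/4) = -1620 + 35/4 = -6445/4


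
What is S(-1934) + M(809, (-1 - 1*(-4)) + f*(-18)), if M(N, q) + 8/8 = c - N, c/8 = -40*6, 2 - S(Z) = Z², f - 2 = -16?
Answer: -3743084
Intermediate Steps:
f = -14 (f = 2 - 16 = -14)
S(Z) = 2 - Z²
c = -1920 (c = 8*(-40*6) = 8*(-240) = -1920)
M(N, q) = -1921 - N (M(N, q) = -1 + (-1920 - N) = -1921 - N)
S(-1934) + M(809, (-1 - 1*(-4)) + f*(-18)) = (2 - 1*(-1934)²) + (-1921 - 1*809) = (2 - 1*3740356) + (-1921 - 809) = (2 - 3740356) - 2730 = -3740354 - 2730 = -3743084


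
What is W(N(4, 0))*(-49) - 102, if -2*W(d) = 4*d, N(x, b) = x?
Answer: 290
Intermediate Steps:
W(d) = -2*d
W(N(4, 0))*(-49) - 102 = -2*4*(-49) - 102 = -8*(-49) - 102 = 392 - 102 = 290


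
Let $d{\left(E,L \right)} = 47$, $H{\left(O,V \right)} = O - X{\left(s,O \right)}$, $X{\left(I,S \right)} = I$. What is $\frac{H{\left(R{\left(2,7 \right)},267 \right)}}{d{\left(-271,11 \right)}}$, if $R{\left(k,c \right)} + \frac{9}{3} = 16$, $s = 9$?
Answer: $\frac{4}{47} \approx 0.085106$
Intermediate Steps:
$R{\left(k,c \right)} = 13$ ($R{\left(k,c \right)} = -3 + 16 = 13$)
$H{\left(O,V \right)} = -9 + O$ ($H{\left(O,V \right)} = O - 9 = -9 + O$)
$\frac{H{\left(R{\left(2,7 \right)},267 \right)}}{d{\left(-271,11 \right)}} = \frac{-9 + 13}{47} = 4 \cdot \frac{1}{47} = \frac{4}{47}$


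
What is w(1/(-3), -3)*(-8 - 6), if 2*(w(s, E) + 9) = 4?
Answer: 98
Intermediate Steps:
w(s, E) = -7 (w(s, E) = -9 + (½)*4 = -9 + 2 = -7)
w(1/(-3), -3)*(-8 - 6) = -7*(-8 - 6) = -7*(-14) = 98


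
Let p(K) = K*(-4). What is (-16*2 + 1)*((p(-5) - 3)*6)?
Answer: -3162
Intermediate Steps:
p(K) = -4*K
(-16*2 + 1)*((p(-5) - 3)*6) = (-16*2 + 1)*((-4*(-5) - 3)*6) = (-32 + 1)*((20 - 3)*6) = -527*6 = -31*102 = -3162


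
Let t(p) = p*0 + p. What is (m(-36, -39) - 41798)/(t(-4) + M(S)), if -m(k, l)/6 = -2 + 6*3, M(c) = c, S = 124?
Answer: -20947/60 ≈ -349.12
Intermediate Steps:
m(k, l) = -96 (m(k, l) = -6*(-2 + 6*3) = -6*(-2 + 18) = -6*16 = -96)
t(p) = p (t(p) = 0 + p = p)
(m(-36, -39) - 41798)/(t(-4) + M(S)) = (-96 - 41798)/(-4 + 124) = -41894/120 = -41894*1/120 = -20947/60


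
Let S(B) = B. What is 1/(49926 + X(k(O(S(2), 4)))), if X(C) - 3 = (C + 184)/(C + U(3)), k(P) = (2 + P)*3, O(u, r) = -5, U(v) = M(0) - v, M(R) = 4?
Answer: 8/399257 ≈ 2.0037e-5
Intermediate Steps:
U(v) = 4 - v
k(P) = 6 + 3*P
X(C) = 3 + (184 + C)/(1 + C) (X(C) = 3 + (C + 184)/(C + (4 - 1*3)) = 3 + (184 + C)/(C + (4 - 3)) = 3 + (184 + C)/(C + 1) = 3 + (184 + C)/(1 + C))
1/(49926 + X(k(O(S(2), 4)))) = 1/(49926 + (187 + 4*(6 + 3*(-5)))/(1 + (6 + 3*(-5)))) = 1/(49926 + (187 + 4*(6 - 15))/(1 + (6 - 15))) = 1/(49926 + (187 + 4*(-9))/(1 - 9)) = 1/(49926 + (187 - 36)/(-8)) = 1/(49926 - ⅛*151) = 1/(49926 - 151/8) = 1/(399257/8) = 8/399257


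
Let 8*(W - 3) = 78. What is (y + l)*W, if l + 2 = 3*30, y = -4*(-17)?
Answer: 1989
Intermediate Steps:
y = 68
W = 51/4 (W = 3 + (⅛)*78 = 3 + 39/4 = 51/4 ≈ 12.750)
l = 88 (l = -2 + 3*30 = -2 + 90 = 88)
(y + l)*W = (68 + 88)*(51/4) = 156*(51/4) = 1989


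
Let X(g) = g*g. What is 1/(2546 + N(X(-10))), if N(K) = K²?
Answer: 1/12546 ≈ 7.9707e-5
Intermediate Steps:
X(g) = g²
1/(2546 + N(X(-10))) = 1/(2546 + ((-10)²)²) = 1/(2546 + 100²) = 1/(2546 + 10000) = 1/12546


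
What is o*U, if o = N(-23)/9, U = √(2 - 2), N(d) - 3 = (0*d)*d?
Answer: 0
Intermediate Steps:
N(d) = 3 (N(d) = 3 + (0*d)*d = 3 + 0*d = 3 + 0 = 3)
U = 0 (U = √0 = 0)
o = ⅓ (o = 3/9 = 3*(⅑) = ⅓ ≈ 0.33333)
o*U = (⅓)*0 = 0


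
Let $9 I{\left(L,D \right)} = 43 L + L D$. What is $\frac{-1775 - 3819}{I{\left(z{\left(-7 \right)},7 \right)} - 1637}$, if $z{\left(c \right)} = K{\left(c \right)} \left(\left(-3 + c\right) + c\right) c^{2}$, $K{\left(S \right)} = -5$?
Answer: $- \frac{50346}{193517} \approx -0.26016$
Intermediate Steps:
$z{\left(c \right)} = c^{2} \left(15 - 10 c\right)$ ($z{\left(c \right)} = - 5 \left(\left(-3 + c\right) + c\right) c^{2} = - 5 \left(-3 + 2 c\right) c^{2} = \left(15 - 10 c\right) c^{2} = c^{2} \left(15 - 10 c\right)$)
$I{\left(L,D \right)} = \frac{43 L}{9} + \frac{D L}{9}$ ($I{\left(L,D \right)} = \frac{43 L + L D}{9} = \frac{43 L + D L}{9} = \frac{43 L}{9} + \frac{D L}{9}$)
$\frac{-1775 - 3819}{I{\left(z{\left(-7 \right)},7 \right)} - 1637} = \frac{-1775 - 3819}{\frac{\left(-7\right)^{2} \left(15 - -70\right) \left(43 + 7\right)}{9} - 1637} = - \frac{5594}{\frac{1}{9} \cdot 49 \left(15 + 70\right) 50 - 1637} = - \frac{5594}{\frac{1}{9} \cdot 49 \cdot 85 \cdot 50 - 1637} = - \frac{5594}{\frac{1}{9} \cdot 4165 \cdot 50 - 1637} = - \frac{5594}{\frac{208250}{9} - 1637} = - \frac{5594}{\frac{193517}{9}} = \left(-5594\right) \frac{9}{193517} = - \frac{50346}{193517}$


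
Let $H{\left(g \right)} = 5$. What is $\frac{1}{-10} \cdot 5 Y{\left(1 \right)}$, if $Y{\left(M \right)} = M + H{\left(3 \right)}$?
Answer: $-3$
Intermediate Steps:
$Y{\left(M \right)} = 5 + M$ ($Y{\left(M \right)} = M + 5 = 5 + M$)
$\frac{1}{-10} \cdot 5 Y{\left(1 \right)} = \frac{1}{-10} \cdot 5 \left(5 + 1\right) = \left(- \frac{1}{10}\right) 5 \cdot 6 = \left(- \frac{1}{2}\right) 6 = -3$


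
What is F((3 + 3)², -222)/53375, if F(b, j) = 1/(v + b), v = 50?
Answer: 1/4590250 ≈ 2.1785e-7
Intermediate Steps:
F(b, j) = 1/(50 + b)
F((3 + 3)², -222)/53375 = 1/((50 + (3 + 3)²)*53375) = (1/53375)/(50 + 6²) = (1/53375)/(50 + 36) = (1/53375)/86 = (1/86)*(1/53375) = 1/4590250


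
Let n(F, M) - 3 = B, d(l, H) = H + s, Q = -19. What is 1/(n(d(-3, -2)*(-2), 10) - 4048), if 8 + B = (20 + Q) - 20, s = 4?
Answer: -1/4072 ≈ -0.00024558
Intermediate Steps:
d(l, H) = 4 + H (d(l, H) = H + 4 = 4 + H)
B = -27 (B = -8 + ((20 - 19) - 20) = -8 + (1 - 20) = -8 - 19 = -27)
n(F, M) = -24 (n(F, M) = 3 - 27 = -24)
1/(n(d(-3, -2)*(-2), 10) - 4048) = 1/(-24 - 4048) = 1/(-4072) = -1/4072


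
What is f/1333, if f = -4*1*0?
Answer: 0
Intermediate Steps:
f = 0 (f = -4*0 = 0)
f/1333 = 0/1333 = 0*(1/1333) = 0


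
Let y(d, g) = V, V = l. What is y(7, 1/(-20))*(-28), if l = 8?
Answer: -224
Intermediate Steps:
V = 8
y(d, g) = 8
y(7, 1/(-20))*(-28) = 8*(-28) = -224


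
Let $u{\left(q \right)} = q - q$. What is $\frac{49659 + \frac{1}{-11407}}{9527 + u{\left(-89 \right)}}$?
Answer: $\frac{566460212}{108674489} \approx 5.2124$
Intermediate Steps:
$u{\left(q \right)} = 0$
$\frac{49659 + \frac{1}{-11407}}{9527 + u{\left(-89 \right)}} = \frac{49659 + \frac{1}{-11407}}{9527 + 0} = \frac{49659 - \frac{1}{11407}}{9527} = \frac{566460212}{11407} \cdot \frac{1}{9527} = \frac{566460212}{108674489}$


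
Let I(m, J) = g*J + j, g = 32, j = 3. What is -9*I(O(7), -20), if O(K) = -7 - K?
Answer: 5733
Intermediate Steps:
I(m, J) = 3 + 32*J (I(m, J) = 32*J + 3 = 3 + 32*J)
-9*I(O(7), -20) = -9*(3 + 32*(-20)) = -9*(3 - 640) = -9*(-637) = 5733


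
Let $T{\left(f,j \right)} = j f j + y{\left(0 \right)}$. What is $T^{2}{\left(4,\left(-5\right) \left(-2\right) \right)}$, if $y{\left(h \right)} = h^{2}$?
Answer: $160000$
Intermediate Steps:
$T{\left(f,j \right)} = f j^{2}$ ($T{\left(f,j \right)} = j f j + 0^{2} = f j j + 0 = f j^{2} + 0 = f j^{2}$)
$T^{2}{\left(4,\left(-5\right) \left(-2\right) \right)} = \left(4 \left(\left(-5\right) \left(-2\right)\right)^{2}\right)^{2} = \left(4 \cdot 10^{2}\right)^{2} = \left(4 \cdot 100\right)^{2} = 400^{2} = 160000$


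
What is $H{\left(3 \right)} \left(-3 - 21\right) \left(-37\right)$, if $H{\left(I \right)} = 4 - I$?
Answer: $888$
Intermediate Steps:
$H{\left(3 \right)} \left(-3 - 21\right) \left(-37\right) = \left(4 - 3\right) \left(-3 - 21\right) \left(-37\right) = \left(4 - 3\right) \left(-24\right) \left(-37\right) = 1 \left(-24\right) \left(-37\right) = \left(-24\right) \left(-37\right) = 888$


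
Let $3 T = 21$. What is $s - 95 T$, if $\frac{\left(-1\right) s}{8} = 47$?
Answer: $-1041$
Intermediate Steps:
$T = 7$ ($T = \frac{1}{3} \cdot 21 = 7$)
$s = -376$ ($s = \left(-8\right) 47 = -376$)
$s - 95 T = -376 - 665 = -1041$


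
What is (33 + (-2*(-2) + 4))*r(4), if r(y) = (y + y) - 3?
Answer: 205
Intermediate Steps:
r(y) = -3 + 2*y (r(y) = 2*y - 3 = -3 + 2*y)
(33 + (-2*(-2) + 4))*r(4) = (33 + (-2*(-2) + 4))*(-3 + 2*4) = (33 + (4 + 4))*(-3 + 8) = (33 + 8)*5 = 41*5 = 205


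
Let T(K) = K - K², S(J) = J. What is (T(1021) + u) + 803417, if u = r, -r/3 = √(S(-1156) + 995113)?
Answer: -238003 - 3*√993957 ≈ -2.4099e+5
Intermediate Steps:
r = -3*√993957 (r = -3*√(-1156 + 995113) = -3*√993957 ≈ -2990.9)
u = -3*√993957 ≈ -2990.9
(T(1021) + u) + 803417 = (1021*(1 - 1*1021) - 3*√993957) + 803417 = (1021*(1 - 1021) - 3*√993957) + 803417 = (1021*(-1020) - 3*√993957) + 803417 = (-1041420 - 3*√993957) + 803417 = -238003 - 3*√993957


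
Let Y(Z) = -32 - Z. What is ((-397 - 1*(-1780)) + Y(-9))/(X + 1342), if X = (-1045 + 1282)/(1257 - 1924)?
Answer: 907120/894877 ≈ 1.0137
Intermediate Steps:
X = -237/667 (X = 237/(-667) = 237*(-1/667) = -237/667 ≈ -0.35532)
((-397 - 1*(-1780)) + Y(-9))/(X + 1342) = ((-397 - 1*(-1780)) + (-32 - 1*(-9)))/(-237/667 + 1342) = ((-397 + 1780) + (-32 + 9))/(894877/667) = (1383 - 23)*(667/894877) = 1360*(667/894877) = 907120/894877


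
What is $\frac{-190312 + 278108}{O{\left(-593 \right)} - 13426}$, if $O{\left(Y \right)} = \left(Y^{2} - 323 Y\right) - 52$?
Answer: $\frac{43898}{264855} \approx 0.16574$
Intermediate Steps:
$O{\left(Y \right)} = -52 + Y^{2} - 323 Y$
$\frac{-190312 + 278108}{O{\left(-593 \right)} - 13426} = \frac{-190312 + 278108}{\left(-52 + \left(-593\right)^{2} - -191539\right) - 13426} = \frac{87796}{\left(-52 + 351649 + 191539\right) - 13426} = \frac{87796}{543136 - 13426} = \frac{87796}{529710} = 87796 \cdot \frac{1}{529710} = \frac{43898}{264855}$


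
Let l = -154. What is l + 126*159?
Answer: 19880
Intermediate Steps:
l + 126*159 = -154 + 126*159 = -154 + 20034 = 19880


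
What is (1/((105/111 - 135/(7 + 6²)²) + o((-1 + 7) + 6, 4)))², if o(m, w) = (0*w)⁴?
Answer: 4680338569/3566478400 ≈ 1.3123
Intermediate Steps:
o(m, w) = 0 (o(m, w) = 0⁴ = 0)
(1/((105/111 - 135/(7 + 6²)²) + o((-1 + 7) + 6, 4)))² = (1/((105/111 - 135/(7 + 6²)²) + 0))² = (1/((105*(1/111) - 135/(7 + 36)²) + 0))² = (1/((35/37 - 135/(43²)) + 0))² = (1/((35/37 - 135/1849) + 0))² = (1/(59720/68413 + 0))² = (1/(59720/68413))² = (68413/59720)² = 4680338569/3566478400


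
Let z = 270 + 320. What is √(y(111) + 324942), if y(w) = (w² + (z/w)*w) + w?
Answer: 2*√84491 ≈ 581.35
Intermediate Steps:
z = 590
y(w) = 590 + w + w² (y(w) = (w² + (590/w)*w) + w = (w² + 590) + w = (590 + w²) + w = 590 + w + w²)
√(y(111) + 324942) = √((590 + 111 + 111²) + 324942) = √((590 + 111 + 12321) + 324942) = √(13022 + 324942) = √337964 = 2*√84491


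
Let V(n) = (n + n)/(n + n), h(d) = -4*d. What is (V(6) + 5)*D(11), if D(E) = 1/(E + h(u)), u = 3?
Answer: -6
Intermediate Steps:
D(E) = 1/(-12 + E) (D(E) = 1/(E - 4*3) = 1/(E - 12) = 1/(-12 + E))
V(n) = 1 (V(n) = (2*n)/((2*n)) = (2*n)*(1/(2*n)) = 1)
(V(6) + 5)*D(11) = (1 + 5)/(-12 + 11) = 6/(-1) = 6*(-1) = -6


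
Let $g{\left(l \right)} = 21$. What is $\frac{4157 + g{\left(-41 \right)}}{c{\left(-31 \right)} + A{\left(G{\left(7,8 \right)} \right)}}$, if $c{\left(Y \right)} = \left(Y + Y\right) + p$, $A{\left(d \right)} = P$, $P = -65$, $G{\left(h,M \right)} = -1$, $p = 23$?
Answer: $- \frac{2089}{52} \approx -40.173$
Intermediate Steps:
$A{\left(d \right)} = -65$
$c{\left(Y \right)} = 23 + 2 Y$ ($c{\left(Y \right)} = \left(Y + Y\right) + 23 = 2 Y + 23 = 23 + 2 Y$)
$\frac{4157 + g{\left(-41 \right)}}{c{\left(-31 \right)} + A{\left(G{\left(7,8 \right)} \right)}} = \frac{4157 + 21}{\left(23 + 2 \left(-31\right)\right) - 65} = \frac{4178}{\left(23 - 62\right) - 65} = \frac{4178}{-39 - 65} = \frac{4178}{-104} = 4178 \left(- \frac{1}{104}\right) = - \frac{2089}{52}$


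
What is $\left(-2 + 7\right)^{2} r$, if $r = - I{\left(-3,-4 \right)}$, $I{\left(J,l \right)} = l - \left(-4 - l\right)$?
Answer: $100$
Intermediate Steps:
$I{\left(J,l \right)} = 4 + 2 l$ ($I{\left(J,l \right)} = l + \left(4 + l\right) = 4 + 2 l$)
$r = 4$ ($r = - (4 + 2 \left(-4\right)) = - (4 - 8) = \left(-1\right) \left(-4\right) = 4$)
$\left(-2 + 7\right)^{2} r = \left(-2 + 7\right)^{2} \cdot 4 = 5^{2} \cdot 4 = 25 \cdot 4 = 100$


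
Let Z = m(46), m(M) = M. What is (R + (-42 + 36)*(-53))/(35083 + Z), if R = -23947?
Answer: -23629/35129 ≈ -0.67264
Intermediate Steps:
Z = 46
(R + (-42 + 36)*(-53))/(35083 + Z) = (-23947 + (-42 + 36)*(-53))/(35083 + 46) = (-23947 - 6*(-53))/35129 = (-23947 + 318)*(1/35129) = -23629*1/35129 = -23629/35129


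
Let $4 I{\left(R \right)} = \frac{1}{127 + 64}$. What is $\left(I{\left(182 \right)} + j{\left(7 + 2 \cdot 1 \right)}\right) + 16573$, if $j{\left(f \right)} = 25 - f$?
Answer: $\frac{12673997}{764} \approx 16589.0$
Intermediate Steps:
$I{\left(R \right)} = \frac{1}{764}$ ($I{\left(R \right)} = \frac{1}{4 \left(127 + 64\right)} = \frac{1}{4 \cdot 191} = \frac{1}{4} \cdot \frac{1}{191} = \frac{1}{764}$)
$\left(I{\left(182 \right)} + j{\left(7 + 2 \cdot 1 \right)}\right) + 16573 = \left(\frac{1}{764} + \left(25 - \left(7 + 2 \cdot 1\right)\right)\right) + 16573 = \left(\frac{1}{764} + \left(25 - \left(7 + 2\right)\right)\right) + 16573 = \left(\frac{1}{764} + \left(25 - 9\right)\right) + 16573 = \left(\frac{1}{764} + 16\right) + 16573 = \frac{12225}{764} + 16573 = \frac{12673997}{764}$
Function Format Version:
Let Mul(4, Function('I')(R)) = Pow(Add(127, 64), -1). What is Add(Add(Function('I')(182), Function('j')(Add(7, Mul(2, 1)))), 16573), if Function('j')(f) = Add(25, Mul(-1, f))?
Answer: Rational(12673997, 764) ≈ 16589.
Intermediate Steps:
Function('I')(R) = Rational(1, 764) (Function('I')(R) = Mul(Rational(1, 4), Pow(Add(127, 64), -1)) = Mul(Rational(1, 4), Pow(191, -1)) = Mul(Rational(1, 4), Rational(1, 191)) = Rational(1, 764))
Add(Add(Function('I')(182), Function('j')(Add(7, Mul(2, 1)))), 16573) = Add(Add(Rational(1, 764), Add(25, Mul(-1, Add(7, Mul(2, 1))))), 16573) = Add(Add(Rational(1, 764), Add(25, Mul(-1, Add(7, 2)))), 16573) = Add(Add(Rational(1, 764), Add(25, Mul(-1, 9))), 16573) = Add(Add(Rational(1, 764), Add(25, -9)), 16573) = Add(Add(Rational(1, 764), 16), 16573) = Add(Rational(12225, 764), 16573) = Rational(12673997, 764)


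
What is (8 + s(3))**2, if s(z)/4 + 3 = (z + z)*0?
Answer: 16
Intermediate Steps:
s(z) = -12 (s(z) = -12 + 4*((z + z)*0) = -12 + 4*((2*z)*0) = -12 + 4*0 = -12 + 0 = -12)
(8 + s(3))**2 = (8 - 12)**2 = (-4)**2 = 16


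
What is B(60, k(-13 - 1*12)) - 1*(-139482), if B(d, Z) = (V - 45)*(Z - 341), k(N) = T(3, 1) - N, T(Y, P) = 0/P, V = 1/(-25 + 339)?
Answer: 24131056/157 ≈ 1.5370e+5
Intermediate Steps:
V = 1/314 ≈ 0.0031847
T(Y, P) = 0
k(N) = -N (k(N) = 0 - N = -N)
B(d, Z) = 4817989/314 - 14129*Z/314 (B(d, Z) = (1/314 - 45)*(Z - 341) = -14129*(-341 + Z)/314 = 4817989/314 - 14129*Z/314)
B(60, k(-13 - 1*12)) - 1*(-139482) = (4817989/314 - (-14129)*(-13 - 1*12)/314) - 1*(-139482) = (4817989/314 - (-14129)*(-13 - 12)/314) + 139482 = (4817989/314 - (-14129)*(-25)/314) + 139482 = (4817989/314 - 14129/314*25) + 139482 = (4817989/314 - 353225/314) + 139482 = 2232382/157 + 139482 = 24131056/157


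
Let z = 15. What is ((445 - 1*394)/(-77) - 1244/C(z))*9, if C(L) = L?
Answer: -289659/385 ≈ -752.36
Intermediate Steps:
((445 - 1*394)/(-77) - 1244/C(z))*9 = ((445 - 1*394)/(-77) - 1244/15)*9 = ((445 - 394)*(-1/77) - 1244*1/15)*9 = (51*(-1/77) - 1244/15)*9 = (-51/77 - 1244/15)*9 = -96553/1155*9 = -289659/385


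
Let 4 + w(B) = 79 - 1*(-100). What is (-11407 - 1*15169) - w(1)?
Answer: -26751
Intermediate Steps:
w(B) = 175 (w(B) = -4 + (79 - 1*(-100)) = -4 + (79 + 100) = -4 + 179 = 175)
(-11407 - 1*15169) - w(1) = (-11407 - 1*15169) - 1*175 = (-11407 - 15169) - 175 = -26576 - 175 = -26751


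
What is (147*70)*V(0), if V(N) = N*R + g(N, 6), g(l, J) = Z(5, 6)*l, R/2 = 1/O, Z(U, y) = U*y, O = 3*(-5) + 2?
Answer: 0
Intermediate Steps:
O = -13 (O = -15 + 2 = -13)
R = -2/13 (R = 2*(1/(-13)) = 2*(1*(-1/13)) = 2*(-1/13) = -2/13 ≈ -0.15385)
g(l, J) = 30*l (g(l, J) = (5*6)*l = 30*l)
V(N) = 388*N/13 (V(N) = N*(-2/13) + 30*N = -2*N/13 + 30*N = 388*N/13)
(147*70)*V(0) = (147*70)*((388/13)*0) = 10290*0 = 0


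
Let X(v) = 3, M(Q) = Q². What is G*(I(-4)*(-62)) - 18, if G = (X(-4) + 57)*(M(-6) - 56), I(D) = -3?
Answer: -223218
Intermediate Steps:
G = -1200 (G = (3 + 57)*((-6)² - 56) = 60*(36 - 56) = 60*(-20) = -1200)
G*(I(-4)*(-62)) - 18 = -(-3600)*(-62) - 18 = -1200*186 - 18 = -223200 - 18 = -223218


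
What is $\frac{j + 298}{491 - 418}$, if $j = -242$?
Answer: $\frac{56}{73} \approx 0.76712$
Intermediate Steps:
$\frac{j + 298}{491 - 418} = \frac{-242 + 298}{491 - 418} = \frac{56}{73}$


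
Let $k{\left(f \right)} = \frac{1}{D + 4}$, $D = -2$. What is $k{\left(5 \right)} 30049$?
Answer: $\frac{30049}{2} \approx 15025.0$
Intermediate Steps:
$k{\left(f \right)} = \frac{1}{2}$ ($k{\left(f \right)} = \frac{1}{-2 + 4} = \frac{1}{2}$)
$k{\left(5 \right)} 30049 = \frac{1}{2} \cdot 30049 = \frac{30049}{2}$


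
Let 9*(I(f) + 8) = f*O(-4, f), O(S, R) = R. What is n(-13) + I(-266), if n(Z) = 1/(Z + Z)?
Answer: 1837775/234 ≈ 7853.7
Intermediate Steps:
I(f) = -8 + f²/9 (I(f) = -8 + (f*f)/9 = -8 + f²/9)
n(Z) = 1/(2*Z)
n(-13) + I(-266) = (½)/(-13) + (-8 + (⅑)*(-266)²) = (½)*(-1/13) + (-8 + (⅑)*70756) = -1/26 + (-8 + 70756/9) = -1/26 + 70684/9 = 1837775/234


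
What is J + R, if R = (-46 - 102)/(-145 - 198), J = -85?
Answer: -29007/343 ≈ -84.568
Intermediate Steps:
R = 148/343 (R = -148/(-343) = -148*(-1/343) = 148/343 ≈ 0.43149)
J + R = -85 + 148/343 = -29007/343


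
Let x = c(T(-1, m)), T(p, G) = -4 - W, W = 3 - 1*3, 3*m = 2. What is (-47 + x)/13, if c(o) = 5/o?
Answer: -193/52 ≈ -3.7115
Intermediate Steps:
m = 2/3 (m = (1/3)*2 = 2/3 ≈ 0.66667)
W = 0 (W = 3 - 3 = 0)
T(p, G) = -4 (T(p, G) = -4 - 1*0 = -4 + 0 = -4)
x = -5/4 (x = 5/(-4) = 5*(-1/4) = -5/4 ≈ -1.2500)
(-47 + x)/13 = (-47 - 5/4)/13 = -193/4*1/13 = -193/52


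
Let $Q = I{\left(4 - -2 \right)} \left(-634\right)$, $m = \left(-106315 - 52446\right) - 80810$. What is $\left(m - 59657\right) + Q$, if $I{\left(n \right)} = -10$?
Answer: $-292888$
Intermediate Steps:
$m = -239571$ ($m = -158761 - 80810 = -239571$)
$Q = 6340$ ($Q = \left(-10\right) \left(-634\right) = 6340$)
$\left(m - 59657\right) + Q = \left(-239571 - 59657\right) + 6340 = -299228 + 6340 = -292888$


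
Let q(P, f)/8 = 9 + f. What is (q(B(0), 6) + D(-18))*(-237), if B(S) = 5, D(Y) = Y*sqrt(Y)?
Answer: -28440 + 12798*I*sqrt(2) ≈ -28440.0 + 18099.0*I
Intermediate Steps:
D(Y) = Y**(3/2)
q(P, f) = 72 + 8*f (q(P, f) = 8*(9 + f) = 72 + 8*f)
(q(B(0), 6) + D(-18))*(-237) = ((72 + 8*6) + (-18)**(3/2))*(-237) = ((72 + 48) - 54*I*sqrt(2))*(-237) = (120 - 54*I*sqrt(2))*(-237) = -28440 + 12798*I*sqrt(2)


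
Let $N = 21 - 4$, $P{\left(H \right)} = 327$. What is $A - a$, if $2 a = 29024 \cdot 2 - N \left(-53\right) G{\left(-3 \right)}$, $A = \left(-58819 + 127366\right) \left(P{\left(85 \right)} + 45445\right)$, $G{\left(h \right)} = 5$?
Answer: $\frac{6275004015}{2} \approx 3.1375 \cdot 10^{9}$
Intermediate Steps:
$N = 17$
$A = 3137533284$ ($A = \left(-58819 + 127366\right) \left(327 + 45445\right) = 68547 \cdot 45772 = 3137533284$)
$a = \frac{62553}{2}$ ($a = \frac{29024 \cdot 2 - 17 \left(-53\right) 5}{2} = \frac{58048 - \left(-901\right) 5}{2} = \frac{58048 - -4505}{2} = \frac{58048 + 4505}{2} = \frac{1}{2} \cdot 62553 = \frac{62553}{2} \approx 31277.0$)
$A - a = 3137533284 - \frac{62553}{2} = \frac{6275004015}{2}$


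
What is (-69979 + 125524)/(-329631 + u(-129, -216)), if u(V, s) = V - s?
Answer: -805/4776 ≈ -0.16855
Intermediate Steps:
(-69979 + 125524)/(-329631 + u(-129, -216)) = (-69979 + 125524)/(-329631 + (-129 - 1*(-216))) = 55545/(-329631 + (-129 + 216)) = 55545/(-329631 + 87) = 55545/(-329544) = 55545*(-1/329544) = -805/4776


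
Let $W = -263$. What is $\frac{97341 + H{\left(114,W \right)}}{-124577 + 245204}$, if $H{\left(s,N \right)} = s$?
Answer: $\frac{32485}{40209} \approx 0.8079$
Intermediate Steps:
$\frac{97341 + H{\left(114,W \right)}}{-124577 + 245204} = \frac{97341 + 114}{-124577 + 245204} = \frac{97455}{120627} = 97455 \cdot \frac{1}{120627} = \frac{32485}{40209}$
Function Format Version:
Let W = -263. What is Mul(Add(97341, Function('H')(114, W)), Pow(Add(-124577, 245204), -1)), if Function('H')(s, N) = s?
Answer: Rational(32485, 40209) ≈ 0.80790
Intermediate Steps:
Mul(Add(97341, Function('H')(114, W)), Pow(Add(-124577, 245204), -1)) = Mul(Add(97341, 114), Pow(Add(-124577, 245204), -1)) = Mul(97455, Pow(120627, -1)) = Mul(97455, Rational(1, 120627)) = Rational(32485, 40209)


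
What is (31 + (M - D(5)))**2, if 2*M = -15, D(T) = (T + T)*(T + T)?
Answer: 23409/4 ≈ 5852.3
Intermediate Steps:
D(T) = 4*T**2 (D(T) = (2*T)*(2*T) = 4*T**2)
M = -15/2 (M = (1/2)*(-15) = -15/2 ≈ -7.5000)
(31 + (M - D(5)))**2 = (31 + (-15/2 - 4*5**2))**2 = (31 + (-15/2 - 4*25))**2 = (31 + (-15/2 - 1*100))**2 = (31 + (-15/2 - 100))**2 = (31 - 215/2)**2 = (-153/2)**2 = 23409/4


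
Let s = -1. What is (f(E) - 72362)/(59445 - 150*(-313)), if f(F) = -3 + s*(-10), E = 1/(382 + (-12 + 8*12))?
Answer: -14471/21279 ≈ -0.68006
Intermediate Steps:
E = 1/466 (E = 1/(382 + (-12 + 96)) = 1/(382 + 84) = 1/466 ≈ 0.0021459)
f(F) = 7 (f(F) = -3 - 1*(-10) = -3 + 10 = 7)
(f(E) - 72362)/(59445 - 150*(-313)) = (7 - 72362)/(59445 - 150*(-313)) = -72355/(59445 + 46950) = -72355/106395 = -72355*1/106395 = -14471/21279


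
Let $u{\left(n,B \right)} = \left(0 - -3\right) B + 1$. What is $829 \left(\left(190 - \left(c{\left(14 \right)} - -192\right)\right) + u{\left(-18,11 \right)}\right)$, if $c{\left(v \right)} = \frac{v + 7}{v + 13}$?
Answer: $\frac{232949}{9} \approx 25883.0$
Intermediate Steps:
$u{\left(n,B \right)} = 1 + 3 B$ ($u{\left(n,B \right)} = \left(0 + 3\right) B + 1 = 3 B + 1 = 1 + 3 B$)
$c{\left(v \right)} = \frac{7 + v}{13 + v}$
$829 \left(\left(190 - \left(c{\left(14 \right)} - -192\right)\right) + u{\left(-18,11 \right)}\right) = 829 \left(\left(190 - \left(\frac{7 + 14}{13 + 14} - -192\right)\right) + \left(1 + 3 \cdot 11\right)\right) = 829 \left(\left(190 - \left(\frac{1}{27} \cdot 21 + 192\right)\right) + \left(1 + 33\right)\right) = 829 \left(\left(190 - \left(\frac{1}{27} \cdot 21 + 192\right)\right) + 34\right) = 829 \left(\left(190 - \left(\frac{7}{9} + 192\right)\right) + 34\right) = 829 \left(\left(190 - \frac{1735}{9}\right) + 34\right) = 829 \left(- \frac{25}{9} + 34\right) = 829 \cdot \frac{281}{9} = \frac{232949}{9}$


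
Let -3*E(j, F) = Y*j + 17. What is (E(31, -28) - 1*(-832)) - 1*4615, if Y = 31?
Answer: -4109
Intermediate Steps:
E(j, F) = -17/3 - 31*j/3 (E(j, F) = -(31*j + 17)/3 = -(17 + 31*j)/3 = -17/3 - 31*j/3)
(E(31, -28) - 1*(-832)) - 1*4615 = ((-17/3 - 31/3*31) - 1*(-832)) - 1*4615 = ((-17/3 - 961/3) + 832) - 4615 = (-326 + 832) - 4615 = 506 - 4615 = -4109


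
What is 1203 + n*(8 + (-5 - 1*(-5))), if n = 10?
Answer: 1283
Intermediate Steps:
1203 + n*(8 + (-5 - 1*(-5))) = 1203 + 10*(8 + (-5 - 1*(-5))) = 1203 + 10*(8 + (-5 + 5)) = 1203 + 10*(8 + 0) = 1203 + 10*8 = 1203 + 80 = 1283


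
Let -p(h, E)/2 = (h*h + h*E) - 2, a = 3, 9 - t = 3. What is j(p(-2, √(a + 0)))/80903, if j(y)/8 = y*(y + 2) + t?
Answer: 496/80903 - 192*√3/80903 ≈ 0.0020203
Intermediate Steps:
t = 6 (t = 9 - 1*3 = 9 - 3 = 6)
p(h, E) = 4 - 2*h² - 2*E*h (p(h, E) = -2*((h*h + h*E) - 2) = -2*((h² + E*h) - 2) = -2*(-2 + h² + E*h) = 4 - 2*h² - 2*E*h)
j(y) = 48 + 8*y*(2 + y) (j(y) = 8*(y*(y + 2) + 6) = 8*(y*(2 + y) + 6) = 8*(6 + y*(2 + y)) = 48 + 8*y*(2 + y))
j(p(-2, √(a + 0)))/80903 = (48 + 8*(4 - 2*(-2)² - 2*√(3 + 0)*(-2))² + 16*(4 - 2*(-2)² - 2*√(3 + 0)*(-2)))/80903 = (48 + 8*(4 - 2*4 - 2*√3*(-2))² + 16*(4 - 2*4 - 2*√3*(-2)))*(1/80903) = (48 + 8*(4 - 8 + 4*√3)² + 16*(4 - 8 + 4*√3))*(1/80903) = (48 + 8*(-4 + 4*√3)² + 16*(-4 + 4*√3))*(1/80903) = (48 + 8*(-4 + 4*√3)² + (-64 + 64*√3))*(1/80903) = (-16 + 8*(-4 + 4*√3)² + 64*√3)*(1/80903) = -16/80903 + 8*(-4 + 4*√3)²/80903 + 64*√3/80903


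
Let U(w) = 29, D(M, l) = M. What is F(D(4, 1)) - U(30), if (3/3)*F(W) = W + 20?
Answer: -5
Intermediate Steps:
F(W) = 20 + W (F(W) = W + 20 = 20 + W)
F(D(4, 1)) - U(30) = (20 + 4) - 1*29 = 24 - 29 = -5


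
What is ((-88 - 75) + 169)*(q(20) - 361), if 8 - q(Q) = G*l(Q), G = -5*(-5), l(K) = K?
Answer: -5118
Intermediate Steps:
G = 25
q(Q) = 8 - 25*Q
((-88 - 75) + 169)*(q(20) - 361) = ((-88 - 75) + 169)*((8 - 25*20) - 361) = (-163 + 169)*((8 - 500) - 361) = 6*(-492 - 361) = 6*(-853) = -5118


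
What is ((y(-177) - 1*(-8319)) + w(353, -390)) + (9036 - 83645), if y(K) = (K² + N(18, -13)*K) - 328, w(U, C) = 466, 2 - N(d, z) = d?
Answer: -31991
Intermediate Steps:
N(d, z) = 2 - d
y(K) = -328 + K² - 16*K (y(K) = (K² + (2 - 1*18)*K) - 328 = (K² + (2 - 18)*K) - 328 = (K² - 16*K) - 328 = -328 + K² - 16*K)
((y(-177) - 1*(-8319)) + w(353, -390)) + (9036 - 83645) = (((-328 + (-177)² - 16*(-177)) - 1*(-8319)) + 466) + (9036 - 83645) = (((-328 + 31329 + 2832) + 8319) + 466) - 74609 = ((33833 + 8319) + 466) - 74609 = (42152 + 466) - 74609 = 42618 - 74609 = -31991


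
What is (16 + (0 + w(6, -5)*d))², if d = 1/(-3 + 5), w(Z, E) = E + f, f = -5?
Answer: 121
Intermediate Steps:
w(Z, E) = -5 + E (w(Z, E) = E - 5 = -5 + E)
d = ½ (d = 1/2 = ½ ≈ 0.50000)
(16 + (0 + w(6, -5)*d))² = (16 + (0 + (-5 - 5)*(½)))² = (16 + (0 - 10*½))² = (16 + (0 - 5))² = (16 - 5)² = 11² = 121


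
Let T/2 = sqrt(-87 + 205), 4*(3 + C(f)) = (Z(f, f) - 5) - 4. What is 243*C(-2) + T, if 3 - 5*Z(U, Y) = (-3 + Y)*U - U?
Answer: -13851/10 + 2*sqrt(118) ≈ -1363.4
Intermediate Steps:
Z(U, Y) = 3/5 + U/5 - U*(-3 + Y)/5 (Z(U, Y) = 3/5 - ((-3 + Y)*U - U)/5 = 3/5 - (U*(-3 + Y) - U)/5 = 3/5 - (-U + U*(-3 + Y))/5 = 3/5 + (U/5 - U*(-3 + Y)/5) = 3/5 + U/5 - U*(-3 + Y)/5)
C(f) = -51/10 - f**2/20 + f/5 (C(f) = -3 + (((3/5 + 4*f/5 - f*f/5) - 5) - 4)/4 = -3 + (((3/5 + 4*f/5 - f**2/5) - 5) - 4)/4 = -3 + (((3/5 - f**2/5 + 4*f/5) - 5) - 4)/4 = -3 + ((-22/5 - f**2/5 + 4*f/5) - 4)/4 = -3 + (-42/5 - f**2/5 + 4*f/5)/4 = -3 + (-21/10 - f**2/20 + f/5) = -51/10 - f**2/20 + f/5)
T = 2*sqrt(118) (T = 2*sqrt(-87 + 205) = 2*sqrt(118) ≈ 21.726)
243*C(-2) + T = 243*(-51/10 - 1/20*(-2)**2 + (1/5)*(-2)) + 2*sqrt(118) = 243*(-51/10 - 1/20*4 - 2/5) + 2*sqrt(118) = 243*(-51/10 - 1/5 - 2/5) + 2*sqrt(118) = 243*(-57/10) + 2*sqrt(118) = -13851/10 + 2*sqrt(118)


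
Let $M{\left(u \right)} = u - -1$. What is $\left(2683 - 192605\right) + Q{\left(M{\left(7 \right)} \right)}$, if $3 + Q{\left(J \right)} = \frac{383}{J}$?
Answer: $- \frac{1519017}{8} \approx -1.8988 \cdot 10^{5}$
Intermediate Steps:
$M{\left(u \right)} = 1 + u$ ($M{\left(u \right)} = u + 1 = 1 + u$)
$Q{\left(J \right)} = -3 + \frac{383}{J}$
$\left(2683 - 192605\right) + Q{\left(M{\left(7 \right)} \right)} = \left(2683 - 192605\right) - \left(3 - \frac{383}{1 + 7}\right) = \left(2683 - 192605\right) - \left(3 - \frac{383}{8}\right) = \left(2683 - 192605\right) + \left(-3 + 383 \cdot \frac{1}{8}\right) = -189922 + \left(-3 + \frac{383}{8}\right) = -189922 + \frac{359}{8} = - \frac{1519017}{8}$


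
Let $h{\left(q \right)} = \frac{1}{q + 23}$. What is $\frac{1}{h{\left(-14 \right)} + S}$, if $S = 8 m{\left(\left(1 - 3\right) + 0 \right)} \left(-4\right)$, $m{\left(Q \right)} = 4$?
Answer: $- \frac{9}{1151} \approx -0.0078193$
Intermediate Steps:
$h{\left(q \right)} = \frac{1}{23 + q}$
$S = -128$ ($S = 8 \cdot 4 \left(-4\right) = 32 \left(-4\right) = -128$)
$\frac{1}{h{\left(-14 \right)} + S} = \frac{1}{\frac{1}{23 - 14} - 128} = \frac{1}{\frac{1}{9} - 128} = \frac{1}{- \frac{1151}{9}} = - \frac{9}{1151}$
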